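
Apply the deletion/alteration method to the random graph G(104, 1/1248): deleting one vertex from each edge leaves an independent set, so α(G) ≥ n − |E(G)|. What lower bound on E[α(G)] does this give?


E[|E(G)|] = C(104, 2)·p = 5356 · (1/1248) = 103/24.
E[α(G)] ≥ n − E[|E(G)|] = 104 − 103/24 = 2393/24.
Numerically: ≈ 99.708.
(This is only a lower bound; the true E[α(G)] may be larger.)

E[α(G)] ≥ 2393/24 ≈ 99.708.


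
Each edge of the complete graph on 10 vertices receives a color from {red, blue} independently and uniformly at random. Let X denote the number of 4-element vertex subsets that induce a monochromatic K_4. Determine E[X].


Let X = Σ_S X_S over the C(10, 4) = 210 subsets S of size 4, where X_S = 1 if the K_4 on S is monochromatic.
For a fixed S, the K_4 on S has C(4, 2) = 6 edges. P[all 6 edges red] = (1/2)^6, and likewise for blue, so P[monochromatic] = 2·(1/2)^6 = 2^{1 − 6} = 1/32.
By linearity of expectation: E[X] = C(10, 4) · 2^{1 − 6} = 210 · 1/32 = 105/16.
Numerically: E[X] ≈ 6.56250.

E[X] = C(10,4)·2^(1−C(4,2)) = 105/16 ≈ 6.56250.


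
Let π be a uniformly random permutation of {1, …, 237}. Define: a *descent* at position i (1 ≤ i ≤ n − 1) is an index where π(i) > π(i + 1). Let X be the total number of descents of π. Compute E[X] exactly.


Write X = Σ X_I over i = 1, …, 236, with X_I the indicator of one descent.
There are 236 indicators.
For each fixed i, the pair (π(i), π(i+1)) is a uniformly random ordered pair of distinct values from {1, …, 237}; by symmetry P[π(i) > π(i+1)] = 1/2.
By linearity: E[X] = 236 · (1/2) = (237 − 1) · (1/2) = 118 ≈ 118.00000.

E[X] = 118 = 118.00000.


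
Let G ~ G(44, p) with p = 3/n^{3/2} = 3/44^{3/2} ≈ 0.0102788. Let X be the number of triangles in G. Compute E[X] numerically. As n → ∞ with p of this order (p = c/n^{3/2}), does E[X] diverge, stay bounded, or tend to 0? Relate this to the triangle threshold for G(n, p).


Number of potential triangles: C(44, 3) = 13244.
Each occurs with probability p³ ≈ (0.0102788)³ ≈ 1.08599223e-06.
By linearity: E[X] = C(44, 3)·p³ ≈ 13244 · 1.08599223e-06 ≈ 0.014383.
Since α = 3/2 > 1, p = c/n^{3/2} = o(1/n) is below the triangle threshold p ~ 1/n. Asymptotically E[X] ~ (c³/6)·n^{3(1−α)} = (3³/6)·n^{-1.5} → 0, so by Markov's inequality G has no triangles w.h.p.

E[X] ≈ 0.014383; in regime p = Θ(1/n^{3/2}) E[X] tends to 0 (below the triangle threshold p ~ 1/n).


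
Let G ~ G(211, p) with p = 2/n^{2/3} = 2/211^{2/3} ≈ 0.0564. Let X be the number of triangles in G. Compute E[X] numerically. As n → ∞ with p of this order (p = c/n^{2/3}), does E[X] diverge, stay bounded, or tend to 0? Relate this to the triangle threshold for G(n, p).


Number of potential triangles: C(211, 3) = 1543465.
Each occurs with probability p³ ≈ (0.0564)³ ≈ 1.79690e-04.
By linearity: E[X] = C(211, 3)·p³ ≈ 1543465 · 1.79690e-04 ≈ 277.346.
Since α = 2/3 < 1, p = c/n^{2/3} ≫ 1/n is above the triangle threshold p ~ 1/n. Asymptotically E[X] ~ (c³/6)·n^{3(1−α)} = (2³/6)·n^{1} → ∞; triangles are abundant w.h.p.

E[X] ≈ 277.346; in regime p = Θ(1/n^{2/3}) E[X] diverges (above the triangle threshold p ~ 1/n).


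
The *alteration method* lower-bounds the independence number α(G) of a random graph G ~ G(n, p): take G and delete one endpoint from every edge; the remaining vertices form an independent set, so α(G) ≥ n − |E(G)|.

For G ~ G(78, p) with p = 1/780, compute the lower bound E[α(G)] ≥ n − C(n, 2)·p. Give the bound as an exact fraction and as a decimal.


E[|E(G)|] = C(78, 2)·p = 3003 · (1/780) = 77/20.
E[α(G)] ≥ n − E[|E(G)|] = 78 − 77/20 = 1483/20.
Numerically: ≈ 74.1500.
(This is only a lower bound; the true E[α(G)] may be larger.)

E[α(G)] ≥ 1483/20 ≈ 74.1500.


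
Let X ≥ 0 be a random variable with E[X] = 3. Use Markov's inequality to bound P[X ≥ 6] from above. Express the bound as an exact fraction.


μ = E[X] = 3, a = 6.
Markov: P[X ≥ 6] ≤ μ/a = (3)/6 = 1/2.
Numerically: ≈ 0.5000.
(Since a = 6 > μ = 3.0000, the bound 1/2 is < 1 and informative.)

P[X ≥ 6] ≤ 1/2 ≈ 0.5000.


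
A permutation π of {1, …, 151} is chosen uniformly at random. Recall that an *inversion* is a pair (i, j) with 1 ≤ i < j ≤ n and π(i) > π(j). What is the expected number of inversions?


Write X = Σ X_I over the C(151, 2) = 11325 pairs i < j, with X_I the indicator of one inversion.
There are 11325 indicators.
For each fixed pair i < j, the values π(i) and π(j) are two distinct elements of {1, …, 151} in uniformly random order; by symmetry P[π(i) > π(j)] = 1/2.
By linearity: E[X] = 11325 · (1/2) = C(151, 2) · (1/2) = 11325/2 = 11325/2 ≈ 5662.500000.

E[X] = 11325/2 = 5662.500000.


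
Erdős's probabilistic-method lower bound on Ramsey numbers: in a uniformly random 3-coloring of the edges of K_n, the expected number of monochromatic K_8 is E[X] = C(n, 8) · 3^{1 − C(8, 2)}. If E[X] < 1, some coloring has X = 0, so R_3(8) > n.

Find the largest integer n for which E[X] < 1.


We need C(n, 8) · 3^{1 − 28} < 1, i.e. C(n, 8) < 3^{28 − 1} = 7625597484987.
Check values of n near the boundary:
  n = 154: C(154, 8) = 6521818990995; 6521818990995 < 7625597484987? YES
  n = 155: C(155, 8) = 6876747915675; 6876747915675 < 7625597484987? YES
  n = 156: C(156, 8) = 7248464019225; 7248464019225 < 7625597484987? YES
  n = 157: C(157, 8) = 7637643295425; 7637643295425 < 7625597484987? NO
  n = 158: C(158, 8) = 8044984271181; 8044984271181 < 7625597484987? NO
  n = 159: C(159, 8) = 8471208603429; 8471208603429 < 7625597484987? NO
The largest n with C(n, 8) < 7625597484987 is n = 156 (where E[X] = 805384891025/847288609443 ≈ 0.951). Hence R_3(8) > 156, i.e. R_3(8) ≥ 157.

Largest n = 156; hence R_3(8) > 156.


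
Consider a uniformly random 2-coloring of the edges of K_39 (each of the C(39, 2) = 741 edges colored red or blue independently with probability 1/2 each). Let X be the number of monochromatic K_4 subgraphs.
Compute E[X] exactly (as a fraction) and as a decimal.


Let X = Σ_S X_S over the C(39, 4) = 82251 subsets S of size 4, where X_S = 1 if the K_4 on S is monochromatic.
For a fixed S, the K_4 on S has C(4, 2) = 6 edges. P[all 6 edges red] = (1/2)^6, and likewise for blue, so P[monochromatic] = 2·(1/2)^6 = 2^{1 − 6} = 1/32.
Summing: E[X] = C(39, 4) · 2^{1 − 6} = 82251 · 1/32 = 82251/32.
Numerically: E[X] ≈ 2570.3438.

E[X] = C(39,4)·2^(1−C(4,2)) = 82251/32 ≈ 2570.3438.


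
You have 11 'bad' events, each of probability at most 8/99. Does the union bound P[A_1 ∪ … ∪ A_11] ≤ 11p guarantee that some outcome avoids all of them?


Union bound: P[∪_{i=1}^{11} A_i] ≤ Σ_i P[A_i] ≤ 11·p = 11·(8/99) = 8/9.
Numerically: 8/9 ≈ 0.8889.
Is 8/9 < 1? YES.
Since P[∪ A_i] ≤ 8/9 < 1, the complement has P[∩ A_i^c] ≥ 1 − 8/9 = 1/9 > 0, so some outcome avoids every A_i.

11·p = 8/9 ≈ 0.8889; existence CERTIFIED by the union bound.


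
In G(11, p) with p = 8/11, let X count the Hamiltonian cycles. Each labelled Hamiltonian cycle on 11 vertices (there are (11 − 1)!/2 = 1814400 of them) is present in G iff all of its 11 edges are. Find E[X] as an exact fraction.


K_11 has (11 − 1)!/2 = 1814400 labelled Hamiltonian cycles.
For each such Hamiltonian cycle H, let X_H = 1 if all 11 edges of H are present in G. Then P[X_H = 1] = p^{11} = (8/11)^{11} = 8589934592/285311670611.
Summing the indicators: E[X] = Σ_H E[X_H] = 1814400 · p^{11} = 1814400 · 8589934592/285311670611 = 15585577323724800/285311670611.
Numerically: E[X] ≈ 5.46e+04.

E[X] = 1814400 · (8/11)^{11} = 15585577323724800/285311670611 ≈ 5.46e+04.


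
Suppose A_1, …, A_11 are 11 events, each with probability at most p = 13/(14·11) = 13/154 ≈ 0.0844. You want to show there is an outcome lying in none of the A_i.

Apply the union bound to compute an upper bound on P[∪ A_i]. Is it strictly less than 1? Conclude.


Union bound: P[∪_{i=1}^{11} A_i] ≤ Σ_i P[A_i] ≤ 11·p = 11·(13/154) = 13/14.
Numerically: 13/14 ≈ 0.9286.
Is 13/14 < 1? YES.
Since P[∪ A_i] ≤ 13/14 < 1, the complement has P[∩ A_i^c] ≥ 1 − 13/14 = 1/14 > 0, so some outcome avoids every A_i.

11·p = 13/14 ≈ 0.9286; existence CERTIFIED by the union bound.


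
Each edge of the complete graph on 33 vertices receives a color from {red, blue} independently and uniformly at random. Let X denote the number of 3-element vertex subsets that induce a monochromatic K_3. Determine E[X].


Let X = Σ_S X_S over the C(33, 3) = 5456 subsets S of size 3, where X_S = 1 if the K_3 on S is monochromatic.
For a fixed S, the K_3 on S has C(3, 2) = 3 edges. P[all 3 edges red] = (1/2)^3, and likewise for blue, so P[monochromatic] = 2·(1/2)^3 = 2^{1 − 3} = 1/4.
By linearity: E[X] = C(33, 3) · 2^{1 − 3} = 5456 · 1/4 = 1364.
Numerically: E[X] ≈ 1364.0000.

E[X] = C(33,3)·2^(1−C(3,2)) = 1364 ≈ 1364.0000.


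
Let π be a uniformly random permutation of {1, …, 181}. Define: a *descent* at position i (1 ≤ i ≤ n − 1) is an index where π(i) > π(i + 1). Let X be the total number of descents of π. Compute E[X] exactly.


Write X = Σ X_I over i = 1, …, 180, with X_I the indicator of one descent.
There are 180 indicators.
For each fixed i, the pair (π(i), π(i+1)) is a uniformly random ordered pair of distinct values from {1, …, 181}; by symmetry P[π(i) > π(i+1)] = 1/2.
By linearity: E[X] = 180 · (1/2) = (181 − 1) · (1/2) = 90 ≈ 90.0000.

E[X] = 90 = 90.0000.


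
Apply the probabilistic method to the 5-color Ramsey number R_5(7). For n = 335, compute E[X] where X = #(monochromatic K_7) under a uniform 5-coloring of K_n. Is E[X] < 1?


E[X] = C(335, 7) · 5^{1 − 21} = 88202498238195 · 5^{−20} = 88202498238195/95367431640625.
As a reduced fraction: E[X] = 17640499647639/19073486328125 ≈ 0.92487.
Is E[X] < 1? YES.
Since E[X] < 1, there exists a 5-coloring of K_{335} with no monochromatic K_7; hence R_5(7) > 335.

E[X] = 17640499647639/19073486328125 ≈ 0.92487; E[X] < 1, so R_5(7) > 335.


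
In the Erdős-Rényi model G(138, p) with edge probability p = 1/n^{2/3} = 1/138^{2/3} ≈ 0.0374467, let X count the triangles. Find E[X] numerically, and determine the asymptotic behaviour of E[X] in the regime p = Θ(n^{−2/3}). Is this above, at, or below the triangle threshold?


Number of potential triangles: C(138, 3) = 428536.
Each occurs with probability p³ ≈ (0.0374467)³ ≈ 5.25099769e-05.
By linearity: E[X] = C(138, 3)·p³ ≈ 428536 · 5.25099769e-05 ≈ 22.502415.
Since α = 2/3 < 1, p = c/n^{2/3} ≫ 1/n is above the triangle threshold p ~ 1/n. Asymptotically E[X] ~ (c³/6)·n^{3(1−α)} = (1³/6)·n^{1} → ∞; triangles are abundant w.h.p.

E[X] ≈ 22.502415; in regime p = Θ(1/n^{2/3}) E[X] diverges (above the triangle threshold p ~ 1/n).


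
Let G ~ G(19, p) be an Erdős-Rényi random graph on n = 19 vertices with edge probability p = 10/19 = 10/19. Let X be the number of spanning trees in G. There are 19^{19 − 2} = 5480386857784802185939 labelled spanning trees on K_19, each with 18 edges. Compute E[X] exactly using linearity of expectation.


K_19 has 19^{19 − 2} = 5480386857784802185939 labelled spanning trees.
For each such spanning tree H, let X_H = 1 if all 18 edges of H are present in G. Then P[X_H = 1] = p^{18} = (10/19)^{18} = 1000000000000000000/104127350297911241532841.
Summing the indicators: E[X] = Σ_H E[X_H] = 5480386857784802185939 · p^{18} = 5480386857784802185939 · 1000000000000000000/104127350297911241532841 = 1000000000000000000/19.
Numerically: E[X] ≈ 5.2632e+16.

E[X] = 5480386857784802185939 · (10/19)^{18} = 1000000000000000000/19 ≈ 5.2632e+16.


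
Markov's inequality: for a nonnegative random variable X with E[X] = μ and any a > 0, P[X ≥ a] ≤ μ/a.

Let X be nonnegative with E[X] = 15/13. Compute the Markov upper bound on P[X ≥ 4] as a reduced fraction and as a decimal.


μ = E[X] = 15/13, a = 4.
Markov: P[X ≥ 4] ≤ μ/a = (15/13)/4 = 15/52.
Numerically: ≈ 0.288462.
(Since a = 4 > μ = 1.153846, the bound 15/52 is < 1 and informative.)

P[X ≥ 4] ≤ 15/52 ≈ 0.288462.


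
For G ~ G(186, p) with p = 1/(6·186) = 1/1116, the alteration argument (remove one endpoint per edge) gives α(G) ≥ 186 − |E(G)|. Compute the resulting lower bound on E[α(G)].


E[|E(G)|] = C(186, 2)·p = 17205 · (1/1116) = 185/12.
E[α(G)] ≥ n − E[|E(G)|] = 186 − 185/12 = 2047/12.
Numerically: ≈ 170.583.
(This is only a lower bound; the true E[α(G)] may be larger.)

E[α(G)] ≥ 2047/12 ≈ 170.583.


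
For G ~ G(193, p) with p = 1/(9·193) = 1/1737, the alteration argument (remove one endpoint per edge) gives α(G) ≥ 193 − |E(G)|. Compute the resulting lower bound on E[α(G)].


E[|E(G)|] = C(193, 2)·p = 18528 · (1/1737) = 32/3.
E[α(G)] ≥ n − E[|E(G)|] = 193 − 32/3 = 547/3.
Numerically: ≈ 182.333.
(This is only a lower bound; the true E[α(G)] may be larger.)

E[α(G)] ≥ 547/3 ≈ 182.333.


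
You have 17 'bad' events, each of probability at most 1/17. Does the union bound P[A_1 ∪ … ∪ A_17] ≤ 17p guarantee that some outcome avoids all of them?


Union bound: P[∪_{i=1}^{17} A_i] ≤ Σ_i P[A_i] ≤ 17·p = 17·(1/17) = 1.
Numerically: 1 ≈ 1.000.
Is 1 < 1? NO.
Since the bound 1 is ≥ 1, the union bound is uninformative here; it does NOT by itself certify existence.

17·p = 1 ≈ 1.000; existence NOT certified by the union bound.


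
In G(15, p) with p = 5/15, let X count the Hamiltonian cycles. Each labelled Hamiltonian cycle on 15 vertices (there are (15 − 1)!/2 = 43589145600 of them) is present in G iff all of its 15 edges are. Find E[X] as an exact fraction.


K_15 has (15 − 1)!/2 = 43589145600 labelled Hamiltonian cycles.
For each such Hamiltonian cycle H, let X_H = 1 if all 15 edges of H are present in G. Then P[X_H = 1] = p^{15} = (1/3)^{15} = 1/14348907.
By linearity: E[X] = Σ_H E[X_H] = 43589145600 · p^{15} = 43589145600 · 1/14348907 = 179379200/59049.
Numerically: E[X] ≈ 3037.8.

E[X] = 43589145600 · (1/3)^{15} = 179379200/59049 ≈ 3037.8.


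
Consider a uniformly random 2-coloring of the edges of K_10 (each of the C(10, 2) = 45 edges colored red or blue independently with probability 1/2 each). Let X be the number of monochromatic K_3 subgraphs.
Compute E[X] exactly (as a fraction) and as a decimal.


Let X = Σ_S X_S over the C(10, 3) = 120 subsets S of size 3, where X_S = 1 if the K_3 on S is monochromatic.
For a fixed S, the K_3 on S has C(3, 2) = 3 edges. P[all 3 edges red] = (1/2)^3, and likewise for blue, so P[monochromatic] = 2·(1/2)^3 = 2^{1 − 3} = 1/4.
By linearity: E[X] = C(10, 3) · 2^{1 − 3} = 120 · 1/4 = 30.
Numerically: E[X] ≈ 30.000.

E[X] = C(10,3)·2^(1−C(3,2)) = 30 ≈ 30.000.


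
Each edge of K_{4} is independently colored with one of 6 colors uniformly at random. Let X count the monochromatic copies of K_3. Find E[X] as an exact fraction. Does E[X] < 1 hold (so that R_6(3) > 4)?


E[X] = C(4, 3) · 6^{1 − 3} = 4 · 6^{−2} = 4/36.
As a reduced fraction: E[X] = 1/9 ≈ 0.11111.
Is E[X] < 1? YES.
Since E[X] < 1, there exists a 6-coloring of K_{4} with no monochromatic K_3; hence R_6(3) > 4.

E[X] = 1/9 ≈ 0.11111; E[X] < 1, so R_6(3) > 4.


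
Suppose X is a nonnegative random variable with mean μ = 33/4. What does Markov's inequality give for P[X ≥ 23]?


μ = E[X] = 33/4, a = 23.
Markov: P[X ≥ 23] ≤ μ/a = (33/4)/23 = 33/92.
Numerically: ≈ 0.358696.
(Since a = 23 > μ = 8.250000, the bound 33/92 is < 1 and informative.)

P[X ≥ 23] ≤ 33/92 ≈ 0.358696.


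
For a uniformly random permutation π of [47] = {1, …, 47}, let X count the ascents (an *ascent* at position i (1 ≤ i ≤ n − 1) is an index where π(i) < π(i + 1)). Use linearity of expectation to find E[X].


Write X = Σ X_I over i = 1, …, 46, with X_I the indicator of one ascent.
There are 46 indicators.
For each fixed i, the pair (π(i), π(i+1)) is a uniformly random ordered pair of distinct values from {1, …, 47}; by symmetry P[π(i) < π(i+1)] = 1/2.
By linearity: E[X] = 46 · (1/2) = (47 − 1) · (1/2) = 23 ≈ 23.00000.

E[X] = 23 = 23.00000.


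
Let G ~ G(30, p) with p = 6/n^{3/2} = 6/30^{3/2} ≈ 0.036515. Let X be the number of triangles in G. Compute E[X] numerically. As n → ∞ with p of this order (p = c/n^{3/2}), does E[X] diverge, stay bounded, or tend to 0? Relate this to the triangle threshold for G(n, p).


Number of potential triangles: C(30, 3) = 4060.
Each occurs with probability p³ ≈ (0.036515)³ ≈ 4.8686450e-05.
By linearity: E[X] = C(30, 3)·p³ ≈ 4060 · 4.8686450e-05 ≈ 0.19767.
Since α = 3/2 > 1, p = c/n^{3/2} = o(1/n) is below the triangle threshold p ~ 1/n. Asymptotically E[X] ~ (c³/6)·n^{3(1−α)} = (6³/6)·n^{-1.5} → 0, so by Markov's inequality G has no triangles w.h.p.

E[X] ≈ 0.19767; in regime p = Θ(1/n^{3/2}) E[X] tends to 0 (below the triangle threshold p ~ 1/n).


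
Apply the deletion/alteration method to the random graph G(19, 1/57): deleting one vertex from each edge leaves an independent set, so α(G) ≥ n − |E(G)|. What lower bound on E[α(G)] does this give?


E[|E(G)|] = C(19, 2)·p = 171 · (1/57) = 3.
E[α(G)] ≥ n − E[|E(G)|] = 19 − 3 = 16.
Numerically: ≈ 16.0000.
(This is only a lower bound; the true E[α(G)] may be larger.)

E[α(G)] ≥ 16 ≈ 16.0000.


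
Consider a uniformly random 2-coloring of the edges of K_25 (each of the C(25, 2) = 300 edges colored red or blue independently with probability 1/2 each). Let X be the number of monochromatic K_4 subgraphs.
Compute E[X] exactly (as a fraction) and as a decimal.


Let X = Σ_S X_S over the C(25, 4) = 12650 subsets S of size 4, where X_S = 1 if the K_4 on S is monochromatic.
For a fixed S, the K_4 on S has C(4, 2) = 6 edges. P[all 6 edges red] = (1/2)^6, and likewise for blue, so P[monochromatic] = 2·(1/2)^6 = 2^{1 − 6} = 1/32.
By linearity of expectation: E[X] = C(25, 4) · 2^{1 − 6} = 12650 · 1/32 = 6325/16.
Numerically: E[X] ≈ 395.312500.

E[X] = C(25,4)·2^(1−C(4,2)) = 6325/16 ≈ 395.312500.


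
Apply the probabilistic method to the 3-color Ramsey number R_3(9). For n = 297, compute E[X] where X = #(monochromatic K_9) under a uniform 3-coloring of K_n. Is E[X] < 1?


E[X] = C(297, 9) · 3^{1 − 36} = 43842345008337645 · 3^{−35} = 43842345008337645/50031545098999707.
As a reduced fraction: E[X] = 14614115002779215/16677181699666569 ≈ 0.876.
Is E[X] < 1? YES.
Since E[X] < 1, there exists a 3-coloring of K_{297} with no monochromatic K_9; hence R_3(9) > 297.

E[X] = 14614115002779215/16677181699666569 ≈ 0.876; E[X] < 1, so R_3(9) > 297.


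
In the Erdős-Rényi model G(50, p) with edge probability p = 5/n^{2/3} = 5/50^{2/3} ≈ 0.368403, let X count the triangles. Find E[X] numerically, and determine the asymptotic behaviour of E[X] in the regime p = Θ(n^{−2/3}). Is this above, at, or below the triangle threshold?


Number of potential triangles: C(50, 3) = 19600.
Each occurs with probability p³ ≈ (0.368403)³ ≈ 5.00000000e-02.
By linearity: E[X] = C(50, 3)·p³ ≈ 19600 · 5.00000000e-02 ≈ 980.000000.
Since α = 2/3 < 1, p = c/n^{2/3} ≫ 1/n is above the triangle threshold p ~ 1/n. Asymptotically E[X] ~ (c³/6)·n^{3(1−α)} = (5³/6)·n^{1} → ∞; triangles are abundant w.h.p.

E[X] ≈ 980.000000; in regime p = Θ(1/n^{2/3}) E[X] diverges (above the triangle threshold p ~ 1/n).


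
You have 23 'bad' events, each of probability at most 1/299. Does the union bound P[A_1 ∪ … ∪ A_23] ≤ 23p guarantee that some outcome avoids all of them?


Union bound: P[∪_{i=1}^{23} A_i] ≤ Σ_i P[A_i] ≤ 23·p = 23·(1/299) = 1/13.
Numerically: 1/13 ≈ 0.077.
Is 1/13 < 1? YES.
Since P[∪ A_i] ≤ 1/13 < 1, the complement has P[∩ A_i^c] ≥ 1 − 1/13 = 12/13 > 0, so some outcome avoids every A_i.

23·p = 1/13 ≈ 0.077; existence CERTIFIED by the union bound.


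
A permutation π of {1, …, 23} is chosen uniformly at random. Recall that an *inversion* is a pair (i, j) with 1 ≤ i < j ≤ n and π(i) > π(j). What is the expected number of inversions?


Write X = Σ X_I over the C(23, 2) = 253 pairs i < j, with X_I the indicator of one inversion.
There are 253 indicators.
For each fixed pair i < j, the values π(i) and π(j) are two distinct elements of {1, …, 23} in uniformly random order; by symmetry P[π(i) > π(j)] = 1/2.
By linearity: E[X] = 253 · (1/2) = C(23, 2) · (1/2) = 253/2 = 253/2 ≈ 126.50000.

E[X] = 253/2 = 126.50000.


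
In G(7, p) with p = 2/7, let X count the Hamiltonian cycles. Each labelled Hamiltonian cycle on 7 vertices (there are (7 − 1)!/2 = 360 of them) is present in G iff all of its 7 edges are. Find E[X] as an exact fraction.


K_7 has (7 − 1)!/2 = 360 labelled Hamiltonian cycles.
For each such Hamiltonian cycle H, let X_H = 1 if all 7 edges of H are present in G. Then P[X_H = 1] = p^{7} = (2/7)^{7} = 128/823543.
By linearity: E[X] = Σ_H E[X_H] = 360 · p^{7} = 360 · 128/823543 = 46080/823543.
Numerically: E[X] ≈ 0.05595.

E[X] = 360 · (2/7)^{7} = 46080/823543 ≈ 0.05595.


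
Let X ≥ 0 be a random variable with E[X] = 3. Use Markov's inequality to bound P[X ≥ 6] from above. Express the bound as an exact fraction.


μ = E[X] = 3, a = 6.
Markov: P[X ≥ 6] ≤ μ/a = (3)/6 = 1/2.
Numerically: ≈ 0.500000.
(Since a = 6 > μ = 3.000000, the bound 1/2 is < 1 and informative.)

P[X ≥ 6] ≤ 1/2 ≈ 0.500000.


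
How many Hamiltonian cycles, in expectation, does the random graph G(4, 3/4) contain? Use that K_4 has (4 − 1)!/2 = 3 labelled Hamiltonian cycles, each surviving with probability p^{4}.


K_4 has (4 − 1)!/2 = 3 labelled Hamiltonian cycles.
For each such Hamiltonian cycle H, let X_H = 1 if all 4 edges of H are present in G. Then P[X_H = 1] = p^{4} = (3/4)^{4} = 81/256.
By linearity of expectation: E[X] = Σ_H E[X_H] = 3 · p^{4} = 3 · 81/256 = 243/256.
Numerically: E[X] ≈ 0.949.

E[X] = 3 · (3/4)^{4} = 243/256 ≈ 0.949.


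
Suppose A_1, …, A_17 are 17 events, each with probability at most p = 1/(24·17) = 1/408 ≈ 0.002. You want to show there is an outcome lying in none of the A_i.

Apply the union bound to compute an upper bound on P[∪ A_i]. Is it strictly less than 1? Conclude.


Union bound: P[∪_{i=1}^{17} A_i] ≤ Σ_i P[A_i] ≤ 17·p = 17·(1/408) = 1/24.
Numerically: 1/24 ≈ 0.042.
Is 1/24 < 1? YES.
Since P[∪ A_i] ≤ 1/24 < 1, the complement has P[∩ A_i^c] ≥ 1 − 1/24 = 23/24 > 0, so some outcome avoids every A_i.

17·p = 1/24 ≈ 0.042; existence CERTIFIED by the union bound.


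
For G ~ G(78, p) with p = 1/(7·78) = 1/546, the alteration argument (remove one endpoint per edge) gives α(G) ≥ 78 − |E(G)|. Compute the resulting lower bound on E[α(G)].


E[|E(G)|] = C(78, 2)·p = 3003 · (1/546) = 11/2.
E[α(G)] ≥ n − E[|E(G)|] = 78 − 11/2 = 145/2.
Numerically: ≈ 72.500000.
(This is only a lower bound; the true E[α(G)] may be larger.)

E[α(G)] ≥ 145/2 ≈ 72.500000.


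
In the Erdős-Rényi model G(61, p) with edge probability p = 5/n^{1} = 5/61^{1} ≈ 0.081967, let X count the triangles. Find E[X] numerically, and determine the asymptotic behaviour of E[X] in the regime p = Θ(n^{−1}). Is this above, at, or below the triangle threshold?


Number of potential triangles: C(61, 3) = 35990.
Each occurs with probability p³ ≈ (0.081967)³ ≈ 5.5070689e-04.
By linearity: E[X] = C(61, 3)·p³ ≈ 35990 · 5.5070689e-04 ≈ 19.81994.
Here α = 1, so p = 5/n is exactly at the triangle threshold p ~ 1/n. Asymptotically E[X] → c³/6 = 5³/6 = 125/6 ≈ 20.83333, a bounded constant. In this regime the triangle count is asymptotically Poisson(c³/6).

E[X] ≈ 19.81994; in regime p = Θ(1/n^{1}) E[X] stays bounded (at the triangle threshold p ~ 1/n).


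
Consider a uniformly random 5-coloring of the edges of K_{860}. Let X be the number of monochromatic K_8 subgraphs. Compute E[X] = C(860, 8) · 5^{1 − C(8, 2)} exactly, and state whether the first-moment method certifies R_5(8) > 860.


E[X] = C(860, 8) · 5^{1 − 28} = 7182671140665308145 · 5^{−27} = 7182671140665308145/7450580596923828125.
As a reduced fraction: E[X] = 1436534228133061629/1490116119384765625 ≈ 0.96404.
Is E[X] < 1? YES.
Since E[X] < 1, there exists a 5-coloring of K_{860} with no monochromatic K_8; hence R_5(8) > 860.

E[X] = 1436534228133061629/1490116119384765625 ≈ 0.96404; E[X] < 1, so R_5(8) > 860.


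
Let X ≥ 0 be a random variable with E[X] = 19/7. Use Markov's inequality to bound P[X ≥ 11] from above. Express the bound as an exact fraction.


μ = E[X] = 19/7, a = 11.
Markov: P[X ≥ 11] ≤ μ/a = (19/7)/11 = 19/77.
Numerically: ≈ 0.246753.
(Since a = 11 > μ = 2.714286, the bound 19/77 is < 1 and informative.)

P[X ≥ 11] ≤ 19/77 ≈ 0.246753.


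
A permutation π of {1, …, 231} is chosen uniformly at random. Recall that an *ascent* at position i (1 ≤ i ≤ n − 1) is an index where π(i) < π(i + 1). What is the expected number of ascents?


Write X = Σ X_I over i = 1, …, 230, with X_I the indicator of one ascent.
There are 230 indicators.
For each fixed i, the pair (π(i), π(i+1)) is a uniformly random ordered pair of distinct values from {1, …, 231}; by symmetry P[π(i) < π(i+1)] = 1/2.
By linearity: E[X] = 230 · (1/2) = (231 − 1) · (1/2) = 115 ≈ 115.000000.

E[X] = 115 = 115.000000.


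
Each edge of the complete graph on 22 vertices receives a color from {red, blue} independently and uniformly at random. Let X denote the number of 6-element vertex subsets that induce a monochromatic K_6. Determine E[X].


Let X = Σ_S X_S over the C(22, 6) = 74613 subsets S of size 6, where X_S = 1 if the K_6 on S is monochromatic.
For a fixed S, the K_6 on S has C(6, 2) = 15 edges. P[all 15 edges red] = (1/2)^15, and likewise for blue, so P[monochromatic] = 2·(1/2)^15 = 2^{1 − 15} = 1/16384.
Summing: E[X] = C(22, 6) · 2^{1 − 15} = 74613 · 1/16384 = 74613/16384.
Numerically: E[X] ≈ 4.554016.

E[X] = C(22,6)·2^(1−C(6,2)) = 74613/16384 ≈ 4.554016.


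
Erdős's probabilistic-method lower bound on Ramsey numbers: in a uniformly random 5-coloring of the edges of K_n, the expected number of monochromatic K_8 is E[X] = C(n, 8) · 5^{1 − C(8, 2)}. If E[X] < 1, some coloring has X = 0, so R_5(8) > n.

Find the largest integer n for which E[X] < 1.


We need C(n, 8) · 5^{1 − 28} < 1, i.e. C(n, 8) < 5^{28 − 1} = 7450580596923828125.
Check values of n near the boundary:
  n = 860: C(860, 8) = 7182671140665308145; 7182671140665308145 < 7450580596923828125? YES
  n = 861: C(861, 8) = 7250034996615275865; 7250034996615275865 < 7450580596923828125? YES
  n = 862: C(862, 8) = 7317951015318931845; 7317951015318931845 < 7450580596923828125? YES
  n = 863: C(863, 8) = 7386423071602617757; 7386423071602617757 < 7450580596923828125? YES
  n = 864: C(864, 8) = 7455455062926006708; 7455455062926006708 < 7450580596923828125? NO
  n = 865: C(865, 8) = 7525050909487743060; 7525050909487743060 < 7450580596923828125? NO
The largest n with C(n, 8) < 7450580596923828125 is n = 863 (where E[X] = 7386423071602617757/7450580596923828125 ≈ 0.991389). Hence R_5(8) > 863, i.e. R_5(8) ≥ 864.

Largest n = 863; hence R_5(8) > 863.


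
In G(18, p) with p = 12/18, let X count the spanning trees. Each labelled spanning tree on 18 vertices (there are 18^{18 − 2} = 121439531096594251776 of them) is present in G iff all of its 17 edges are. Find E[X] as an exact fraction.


K_18 has 18^{18 − 2} = 121439531096594251776 labelled spanning trees.
For each such spanning tree H, let X_H = 1 if all 17 edges of H are present in G. Then P[X_H = 1] = p^{17} = (2/3)^{17} = 131072/129140163.
By linearity: E[X] = Σ_H E[X_H] = 121439531096594251776 · p^{17} = 121439531096594251776 · 131072/129140163 = 123256172596690944.
Numerically: E[X] ≈ 1.23256e+17.

E[X] = 121439531096594251776 · (2/3)^{17} = 123256172596690944 ≈ 1.23256e+17.


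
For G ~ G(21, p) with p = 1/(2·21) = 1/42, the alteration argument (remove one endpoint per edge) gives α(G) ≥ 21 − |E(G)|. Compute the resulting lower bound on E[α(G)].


E[|E(G)|] = C(21, 2)·p = 210 · (1/42) = 5.
E[α(G)] ≥ n − E[|E(G)|] = 21 − 5 = 16.
Numerically: ≈ 16.000000.
(This is only a lower bound; the true E[α(G)] may be larger.)

E[α(G)] ≥ 16 ≈ 16.000000.


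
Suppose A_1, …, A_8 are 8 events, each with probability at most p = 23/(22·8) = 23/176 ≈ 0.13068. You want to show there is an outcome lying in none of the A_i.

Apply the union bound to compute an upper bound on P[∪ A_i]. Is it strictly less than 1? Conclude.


Union bound: P[∪_{i=1}^{8} A_i] ≤ Σ_i P[A_i] ≤ 8·p = 8·(23/176) = 23/22.
Numerically: 23/22 ≈ 1.04545.
Is 23/22 < 1? NO.
Since the bound 23/22 is ≥ 1, the union bound is uninformative here; it does NOT by itself certify existence.

8·p = 23/22 ≈ 1.04545; existence NOT certified by the union bound.


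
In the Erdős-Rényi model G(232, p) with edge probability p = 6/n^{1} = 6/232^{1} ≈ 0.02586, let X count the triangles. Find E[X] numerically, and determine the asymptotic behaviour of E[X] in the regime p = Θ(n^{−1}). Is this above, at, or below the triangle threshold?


Number of potential triangles: C(232, 3) = 2054360.
Each occurs with probability p³ ≈ (0.02586)³ ≈ 1.729776e-05.
By linearity: E[X] = C(232, 3)·p³ ≈ 2054360 · 1.729776e-05 ≈ 35.5358.
Here α = 1, so p = 6/n is exactly at the triangle threshold p ~ 1/n. Asymptotically E[X] → c³/6 = 6³/6 = 36 ≈ 36.0000, a bounded constant. In this regime the triangle count is asymptotically Poisson(c³/6).

E[X] ≈ 35.5358; in regime p = Θ(1/n^{1}) E[X] stays bounded (at the triangle threshold p ~ 1/n).


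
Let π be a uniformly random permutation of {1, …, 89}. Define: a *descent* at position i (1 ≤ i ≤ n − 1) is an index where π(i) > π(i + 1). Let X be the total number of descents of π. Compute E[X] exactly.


Write X = Σ X_I over i = 1, …, 88, with X_I the indicator of one descent.
There are 88 indicators.
For each fixed i, the pair (π(i), π(i+1)) is a uniformly random ordered pair of distinct values from {1, …, 89}; by symmetry P[π(i) > π(i+1)] = 1/2.
By linearity: E[X] = 88 · (1/2) = (89 − 1) · (1/2) = 44 ≈ 44.00000.

E[X] = 44 = 44.00000.


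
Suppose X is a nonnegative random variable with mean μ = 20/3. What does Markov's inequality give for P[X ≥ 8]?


μ = E[X] = 20/3, a = 8.
Markov: P[X ≥ 8] ≤ μ/a = (20/3)/8 = 5/6.
Numerically: ≈ 0.833.
(Since a = 8 > μ = 6.667, the bound 5/6 is < 1 and informative.)

P[X ≥ 8] ≤ 5/6 ≈ 0.833.


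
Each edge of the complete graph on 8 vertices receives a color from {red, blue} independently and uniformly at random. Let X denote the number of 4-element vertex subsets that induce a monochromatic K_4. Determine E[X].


Let X = Σ_S X_S over the C(8, 4) = 70 subsets S of size 4, where X_S = 1 if the K_4 on S is monochromatic.
For a fixed S, the K_4 on S has C(4, 2) = 6 edges. P[all 6 edges red] = (1/2)^6, and likewise for blue, so P[monochromatic] = 2·(1/2)^6 = 2^{1 − 6} = 1/32.
By linearity: E[X] = C(8, 4) · 2^{1 − 6} = 70 · 1/32 = 35/16.
Numerically: E[X] ≈ 2.187500.

E[X] = C(8,4)·2^(1−C(4,2)) = 35/16 ≈ 2.187500.


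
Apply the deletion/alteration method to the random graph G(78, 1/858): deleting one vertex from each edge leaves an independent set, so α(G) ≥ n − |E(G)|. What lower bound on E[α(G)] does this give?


E[|E(G)|] = C(78, 2)·p = 3003 · (1/858) = 7/2.
E[α(G)] ≥ n − E[|E(G)|] = 78 − 7/2 = 149/2.
Numerically: ≈ 74.500.
(This is only a lower bound; the true E[α(G)] may be larger.)

E[α(G)] ≥ 149/2 ≈ 74.500.


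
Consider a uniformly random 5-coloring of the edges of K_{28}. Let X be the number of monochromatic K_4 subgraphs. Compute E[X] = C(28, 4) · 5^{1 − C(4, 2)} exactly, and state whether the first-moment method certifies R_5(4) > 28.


E[X] = C(28, 4) · 5^{1 − 6} = 20475 · 5^{−5} = 20475/3125.
As a reduced fraction: E[X] = 819/125 ≈ 6.552.
Is E[X] < 1? NO.
Since E[X] ≥ 1, the first-moment bound is inconclusive at n = 28; it does NOT by itself certify R_5(4) > 28.

E[X] = 819/125 ≈ 6.552; E[X] ≥ 1; first-moment method inconclusive here.


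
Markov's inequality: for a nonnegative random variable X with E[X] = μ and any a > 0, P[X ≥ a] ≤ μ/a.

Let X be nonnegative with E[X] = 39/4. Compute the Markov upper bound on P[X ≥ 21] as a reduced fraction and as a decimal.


μ = E[X] = 39/4, a = 21.
Markov: P[X ≥ 21] ≤ μ/a = (39/4)/21 = 13/28.
Numerically: ≈ 0.46429.
(Since a = 21 > μ = 9.75000, the bound 13/28 is < 1 and informative.)

P[X ≥ 21] ≤ 13/28 ≈ 0.46429.


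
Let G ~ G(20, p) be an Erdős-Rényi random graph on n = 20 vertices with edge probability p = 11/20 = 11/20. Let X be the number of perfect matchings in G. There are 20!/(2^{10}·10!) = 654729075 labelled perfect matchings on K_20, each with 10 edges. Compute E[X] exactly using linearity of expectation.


K_20 has 20!/(2^{10}·10!) = 654729075 labelled perfect matchings.
For each such perfect matching H, let X_H = 1 if all 10 edges of H are present in G. Then P[X_H = 1] = p^{10} = (11/20)^{10} = 25937424601/10240000000000.
By linearity: E[X] = Σ_H E[X_H] = 654729075 · p^{10} = 654729075 · 25937424601/10240000000000 = 679279440675798963/409600000000.
Numerically: E[X] ≈ 1.66e+06.

E[X] = 654729075 · (11/20)^{10} = 679279440675798963/409600000000 ≈ 1.66e+06.


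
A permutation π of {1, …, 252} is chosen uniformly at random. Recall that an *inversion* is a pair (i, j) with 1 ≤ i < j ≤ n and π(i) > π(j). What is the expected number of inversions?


Write X = Σ X_I over the C(252, 2) = 31626 pairs i < j, with X_I the indicator of one inversion.
There are 31626 indicators.
For each fixed pair i < j, the values π(i) and π(j) are two distinct elements of {1, …, 252} in uniformly random order; by symmetry P[π(i) > π(j)] = 1/2.
By linearity: E[X] = 31626 · (1/2) = C(252, 2) · (1/2) = 31626/2 = 15813 ≈ 15813.000.

E[X] = 15813 = 15813.000.


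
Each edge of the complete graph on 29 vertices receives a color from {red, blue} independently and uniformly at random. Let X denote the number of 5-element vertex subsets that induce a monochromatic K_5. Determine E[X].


Let X = Σ_S X_S over the C(29, 5) = 118755 subsets S of size 5, where X_S = 1 if the K_5 on S is monochromatic.
For a fixed S, the K_5 on S has C(5, 2) = 10 edges. P[all 10 edges red] = (1/2)^10, and likewise for blue, so P[monochromatic] = 2·(1/2)^10 = 2^{1 − 10} = 1/512.
Summing: E[X] = C(29, 5) · 2^{1 − 10} = 118755 · 1/512 = 118755/512.
Numerically: E[X] ≈ 231.943359.

E[X] = C(29,5)·2^(1−C(5,2)) = 118755/512 ≈ 231.943359.


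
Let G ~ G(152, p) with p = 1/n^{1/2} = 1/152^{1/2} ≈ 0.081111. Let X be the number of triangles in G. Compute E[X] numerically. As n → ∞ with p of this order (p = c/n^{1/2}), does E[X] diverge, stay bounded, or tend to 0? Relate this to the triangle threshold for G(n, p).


Number of potential triangles: C(152, 3) = 573800.
Each occurs with probability p³ ≈ (0.081111)³ ≈ 5.3362310e-04.
By linearity: E[X] = C(152, 3)·p³ ≈ 573800 · 5.3362310e-04 ≈ 306.19293.
Since α = 1/2 < 1, p = c/n^{1/2} ≫ 1/n is above the triangle threshold p ~ 1/n. Asymptotically E[X] ~ (c³/6)·n^{3(1−α)} = (1³/6)·n^{1.5} → ∞; triangles are abundant w.h.p.

E[X] ≈ 306.19293; in regime p = Θ(1/n^{1/2}) E[X] diverges (above the triangle threshold p ~ 1/n).


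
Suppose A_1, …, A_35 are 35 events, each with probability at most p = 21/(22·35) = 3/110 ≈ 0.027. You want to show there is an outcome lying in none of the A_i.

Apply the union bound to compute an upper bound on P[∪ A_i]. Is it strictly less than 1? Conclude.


Union bound: P[∪_{i=1}^{35} A_i] ≤ Σ_i P[A_i] ≤ 35·p = 35·(3/110) = 21/22.
Numerically: 21/22 ≈ 0.955.
Is 21/22 < 1? YES.
Since P[∪ A_i] ≤ 21/22 < 1, the complement has P[∩ A_i^c] ≥ 1 − 21/22 = 1/22 > 0, so some outcome avoids every A_i.

35·p = 21/22 ≈ 0.955; existence CERTIFIED by the union bound.


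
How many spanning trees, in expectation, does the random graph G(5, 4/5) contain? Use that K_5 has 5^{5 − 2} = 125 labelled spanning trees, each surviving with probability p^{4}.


K_5 has 5^{5 − 2} = 125 labelled spanning trees.
For each such spanning tree H, let X_H = 1 if all 4 edges of H are present in G. Then P[X_H = 1] = p^{4} = (4/5)^{4} = 256/625.
By linearity: E[X] = Σ_H E[X_H] = 125 · p^{4} = 125 · 256/625 = 256/5.
Numerically: E[X] ≈ 51.2.

E[X] = 125 · (4/5)^{4} = 256/5 ≈ 51.2.


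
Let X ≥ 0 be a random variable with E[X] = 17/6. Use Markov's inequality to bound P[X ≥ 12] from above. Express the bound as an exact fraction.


μ = E[X] = 17/6, a = 12.
Markov: P[X ≥ 12] ≤ μ/a = (17/6)/12 = 17/72.
Numerically: ≈ 0.2361.
(Since a = 12 > μ = 2.8333, the bound 17/72 is < 1 and informative.)

P[X ≥ 12] ≤ 17/72 ≈ 0.2361.


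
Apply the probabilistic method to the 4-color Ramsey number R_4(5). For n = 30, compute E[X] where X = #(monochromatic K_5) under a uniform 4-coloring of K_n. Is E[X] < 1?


E[X] = C(30, 5) · 4^{1 − 10} = 142506 · 4^{−9} = 142506/262144.
As a reduced fraction: E[X] = 71253/131072 ≈ 0.5436172.
Is E[X] < 1? YES.
Since E[X] < 1, there exists a 4-coloring of K_{30} with no monochromatic K_5; hence R_4(5) > 30.

E[X] = 71253/131072 ≈ 0.5436172; E[X] < 1, so R_4(5) > 30.


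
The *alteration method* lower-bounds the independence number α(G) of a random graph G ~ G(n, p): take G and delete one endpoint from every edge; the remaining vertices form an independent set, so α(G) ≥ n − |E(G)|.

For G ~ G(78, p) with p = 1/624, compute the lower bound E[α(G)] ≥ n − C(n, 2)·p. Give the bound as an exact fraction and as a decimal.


E[|E(G)|] = C(78, 2)·p = 3003 · (1/624) = 77/16.
E[α(G)] ≥ n − E[|E(G)|] = 78 − 77/16 = 1171/16.
Numerically: ≈ 73.1875.
(This is only a lower bound; the true E[α(G)] may be larger.)

E[α(G)] ≥ 1171/16 ≈ 73.1875.


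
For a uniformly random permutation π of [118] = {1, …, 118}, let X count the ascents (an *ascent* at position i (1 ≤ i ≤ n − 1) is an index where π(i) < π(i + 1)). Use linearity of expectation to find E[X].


Write X = Σ X_I over i = 1, …, 117, with X_I the indicator of one ascent.
There are 117 indicators.
For each fixed i, the pair (π(i), π(i+1)) is a uniformly random ordered pair of distinct values from {1, …, 118}; by symmetry P[π(i) < π(i+1)] = 1/2.
By linearity: E[X] = 117 · (1/2) = (118 − 1) · (1/2) = 117/2 ≈ 58.500.

E[X] = 117/2 = 58.500.


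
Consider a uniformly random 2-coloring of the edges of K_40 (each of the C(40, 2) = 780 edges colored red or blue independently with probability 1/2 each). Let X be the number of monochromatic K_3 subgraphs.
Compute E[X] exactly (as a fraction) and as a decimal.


Let X = Σ_S X_S over the C(40, 3) = 9880 subsets S of size 3, where X_S = 1 if the K_3 on S is monochromatic.
For a fixed S, the K_3 on S has C(3, 2) = 3 edges. P[all 3 edges red] = (1/2)^3, and likewise for blue, so P[monochromatic] = 2·(1/2)^3 = 2^{1 − 3} = 1/4.
By linearity: E[X] = C(40, 3) · 2^{1 − 3} = 9880 · 1/4 = 2470.
Numerically: E[X] ≈ 2470.00000.

E[X] = C(40,3)·2^(1−C(3,2)) = 2470 ≈ 2470.00000.


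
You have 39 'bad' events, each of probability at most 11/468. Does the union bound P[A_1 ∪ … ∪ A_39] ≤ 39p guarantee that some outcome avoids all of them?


Union bound: P[∪_{i=1}^{39} A_i] ≤ Σ_i P[A_i] ≤ 39·p = 39·(11/468) = 11/12.
Numerically: 11/12 ≈ 0.9166667.
Is 11/12 < 1? YES.
Since P[∪ A_i] ≤ 11/12 < 1, the complement has P[∩ A_i^c] ≥ 1 − 11/12 = 1/12 > 0, so some outcome avoids every A_i.

39·p = 11/12 ≈ 0.9166667; existence CERTIFIED by the union bound.


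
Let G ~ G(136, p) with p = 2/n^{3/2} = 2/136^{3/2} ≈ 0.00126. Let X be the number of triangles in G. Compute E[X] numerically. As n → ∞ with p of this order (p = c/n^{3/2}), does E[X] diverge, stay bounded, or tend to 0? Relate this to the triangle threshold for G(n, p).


Number of potential triangles: C(136, 3) = 410040.
Each occurs with probability p³ ≈ (0.00126)³ ≈ 2.00523e-09.
By linearity: E[X] = C(136, 3)·p³ ≈ 410040 · 2.00523e-09 ≈ 0.001.
Since α = 3/2 > 1, p = c/n^{3/2} = o(1/n) is below the triangle threshold p ~ 1/n. Asymptotically E[X] ~ (c³/6)·n^{3(1−α)} = (2³/6)·n^{-1.5} → 0, so by Markov's inequality G has no triangles w.h.p.

E[X] ≈ 0.001; in regime p = Θ(1/n^{3/2}) E[X] tends to 0 (below the triangle threshold p ~ 1/n).
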